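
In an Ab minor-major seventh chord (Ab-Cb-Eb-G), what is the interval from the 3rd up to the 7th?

The 3rd is Cb and the 7th is G.
5 letter names make it a fifth; at 8 semitones (a half step wider than perfect) the quality is augmented.

augmented fifth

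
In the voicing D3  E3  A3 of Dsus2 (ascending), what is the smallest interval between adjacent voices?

Adjacent intervals: D3→E3 = major second; E3→A3 = perfect fourth.
The smallest is D3 to E3, a major second (2 semitones).

major second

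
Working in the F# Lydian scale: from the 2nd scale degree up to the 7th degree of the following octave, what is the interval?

M13

Spelling the F# Lydian scale: F# G# A# B# C# D# E#.
That puts G# below E#.
Counting 13 letters and 21 half steps from G# gives a major thirteenth.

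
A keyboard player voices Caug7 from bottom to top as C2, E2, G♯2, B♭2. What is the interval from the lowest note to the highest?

The outer voices are C2 and B♭2.
From C to B♭: 10 semitones over a seventh = minor.

minor seventh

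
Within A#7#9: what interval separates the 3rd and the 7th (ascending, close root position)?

A# dominant seventh sharp nine: A#, C##, E#, G#, B##.
That puts C## below G#.
C## up to G# is 6 semitones, a half step narrower than a perfect fifth, so the interval is diminished.

diminished fifth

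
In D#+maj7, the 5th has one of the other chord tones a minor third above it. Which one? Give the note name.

D# augmented major seventh is spelled D#-F##-A##-C##.
The 5th is A##. A minor third above A## is C##.
C## is the chord's 7th.

C##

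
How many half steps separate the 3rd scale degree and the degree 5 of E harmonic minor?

4

The scale is E F# G A B C D#.
G up to B is a major third — 4 semitones.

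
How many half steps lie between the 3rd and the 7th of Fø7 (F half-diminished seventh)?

The chord tones of Fø are F–Ab–Cb–Eb.
Ab to Eb is a perfect fifth: 7 semitones.

7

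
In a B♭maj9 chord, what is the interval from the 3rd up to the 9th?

m7

B♭maj9: B♭ D F A C.
3rd = D; 9th = C.
D up to C is 10 semitones, a half step narrower than a major seventh, so the interval is minor.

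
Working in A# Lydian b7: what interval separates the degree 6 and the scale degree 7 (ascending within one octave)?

The scale runs A# B# C## D## E# F## G#.
That puts F## below G#.
From F## to G#: 1 semitone over a second = minor.

minor second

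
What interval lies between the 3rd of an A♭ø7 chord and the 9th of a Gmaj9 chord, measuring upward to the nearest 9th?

The 3rd of A♭ø7 is C♭; the 9th of Gmaj9 is A.
From C♭ to A: 10 semitones over a sixth = augmented.

augmented sixth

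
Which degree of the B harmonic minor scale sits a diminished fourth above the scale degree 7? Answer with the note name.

The scale is B C# D E F# G A#.
The scale degree 7 is A#; a diminished fourth above that is D — scale degree 3.

D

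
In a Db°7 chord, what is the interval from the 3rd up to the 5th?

Dbdim7 (Db diminished seventh) is spelled Db–Fb–Abb–Cbb.
That puts Fb below Abb.
3 letter names make it a third; at 3 semitones (a half step narrower than major) the quality is minor.

minor third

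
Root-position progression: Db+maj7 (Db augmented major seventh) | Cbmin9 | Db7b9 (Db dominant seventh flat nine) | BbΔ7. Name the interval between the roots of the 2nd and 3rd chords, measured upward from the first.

major second

The roots are Cb and Db.
From Cb to Db is 2 semitones, exactly the major second.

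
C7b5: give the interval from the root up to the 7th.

minor seventh

C dominant seventh flat five: C E G♭ B♭.
Root = C; 7th = B♭.
C up to B♭ is 10 semitones, a half step narrower than a major seventh, so the interval is minor.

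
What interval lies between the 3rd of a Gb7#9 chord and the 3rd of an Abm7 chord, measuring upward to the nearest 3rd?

minor second

Gb7#9 has Bb as its 3rd, and Abm7 has Cb as its 3rd.
From Bb to Cb: 1 semitone over a second = minor.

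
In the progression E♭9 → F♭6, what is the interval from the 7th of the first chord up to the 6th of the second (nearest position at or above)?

perfect unison

The 7th of E♭9 is D♭; the 6th of F♭6 is D♭.
From D♭ to D♭ is 0 semitones, exactly the perfect unison.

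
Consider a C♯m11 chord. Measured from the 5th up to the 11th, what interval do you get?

minor seventh

The chord tones of C♯ minor eleventh are C♯–E–G♯–B–D♯–F♯.
5th = G♯; 11th = F♯.
From G♯ to F♯: 10 semitones over a seventh = minor.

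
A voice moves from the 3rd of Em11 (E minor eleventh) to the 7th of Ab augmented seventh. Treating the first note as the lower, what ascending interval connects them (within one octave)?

Em11 (E minor eleventh) has G as its 3rd, and Ab augmented seventh has Gb as its 7th.
8 letter names make it an octave; at 11 semitones (a half step narrower than perfect) the quality is diminished.

d8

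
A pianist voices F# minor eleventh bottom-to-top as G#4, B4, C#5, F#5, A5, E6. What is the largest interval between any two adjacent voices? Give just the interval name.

perfect fifth

Adjacent intervals: G#4→B4 = minor third; B4→C#5 = major second; C#5→F#5 = perfect fourth; F#5→A5 = minor third; A5→E6 = perfect fifth.
The largest is A5 to E6, a perfect fifth (7 semitones).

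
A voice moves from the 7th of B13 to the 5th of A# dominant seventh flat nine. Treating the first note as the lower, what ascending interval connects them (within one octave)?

augmented fifth

The 7th of B13 is A; the 5th of A# dominant seventh flat nine is E#.
From A to E#: 8 semitones over a fifth = augmented.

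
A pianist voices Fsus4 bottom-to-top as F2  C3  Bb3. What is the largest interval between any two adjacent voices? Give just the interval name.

Adjacent intervals: F2→C3 = perfect fifth; C3→Bb3 = minor seventh.
The largest is C3 to Bb3, a minor seventh (10 semitones).

minor 7th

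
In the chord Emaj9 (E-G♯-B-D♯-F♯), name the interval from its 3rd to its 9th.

minor seventh

The 3rd is G♯ and the 9th is F♯.
7 letter names make it a seventh; at 10 semitones (a half step narrower than major) the quality is minor.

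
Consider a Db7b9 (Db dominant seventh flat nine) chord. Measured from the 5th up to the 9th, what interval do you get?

Spelling the chord: Db–F–Ab–Cb–Ebb.
5th = Ab; 9th = Ebb.
5 letter names make it a fifth; at 6 semitones (a half step narrower than perfect) the quality is diminished.

d5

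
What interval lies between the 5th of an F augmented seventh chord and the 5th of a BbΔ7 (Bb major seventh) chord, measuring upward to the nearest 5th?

F augmented seventh has C# as its 5th, and BbΔ7 (Bb major seventh) has F as its 5th.
C# up to F is 4 semitones, a half step narrower than a perfect fourth, so the interval is diminished.

diminished fourth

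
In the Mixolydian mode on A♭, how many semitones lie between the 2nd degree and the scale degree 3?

The scale is A♭ B♭ C D♭ E♭ F G♭.
B♭ up to C is a major second — 2 semitones.

2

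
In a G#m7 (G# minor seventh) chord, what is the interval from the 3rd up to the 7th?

perfect fifth

Spelling the chord: G#, B, D#, F#.
So we need the interval from B up to F#.
From B to F# is 7 semitones, exactly the perfect fifth.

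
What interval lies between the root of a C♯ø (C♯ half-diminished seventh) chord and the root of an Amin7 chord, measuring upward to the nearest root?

C♯ø (C♯ half-diminished seventh) has C♯ as its root, and Amin7 has A as its root.
C♯ up to A is 8 semitones, a half step narrower than a major sixth, so the interval is minor.

minor sixth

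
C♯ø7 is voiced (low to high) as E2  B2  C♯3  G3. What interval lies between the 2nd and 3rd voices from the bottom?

major second

Those voices are B2 and C♯3.
B up to C♯ spans 2 letter names and 2 semitones — a major second.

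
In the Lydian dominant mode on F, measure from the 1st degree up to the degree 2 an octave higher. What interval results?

The scale runs F G A B C D Eb.
That puts F below G.
F up to G spans 9 letter names and 14 semitones — a major ninth.

M9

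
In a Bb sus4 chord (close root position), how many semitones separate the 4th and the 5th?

2

Spelling the chord: Bb Eb F.
Eb to F is a major second: 2 semitones.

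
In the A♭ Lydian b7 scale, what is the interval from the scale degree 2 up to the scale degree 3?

The scale runs A♭ B♭ C D E♭ F G♭.
Scale degree 2 = B♭; 3rd degree = C.
B♭ up to C spans 2 letter names and 2 semitones — a major second.

major second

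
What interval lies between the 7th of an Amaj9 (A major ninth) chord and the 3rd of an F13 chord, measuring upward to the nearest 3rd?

Amaj9 (A major ninth) has G# as its 7th, and F13 has A as its 3rd.
2 letter names make it a second; at 1 semitone (a half step narrower than major) the quality is minor.

m2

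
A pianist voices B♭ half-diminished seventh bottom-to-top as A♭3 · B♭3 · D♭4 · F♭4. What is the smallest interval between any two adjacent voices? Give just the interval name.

Adjacent intervals: A♭3→B♭3 = major second; B♭3→D♭4 = minor third; D♭4→F♭4 = minor third.
The smallest is A♭3 to B♭3, a major second (2 semitones).

M2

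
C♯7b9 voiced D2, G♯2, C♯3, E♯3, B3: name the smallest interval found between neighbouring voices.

Adjacent intervals: D2→G♯2 = augmented fourth; G♯2→C♯3 = perfect fourth; C♯3→E♯3 = major third; E♯3→B3 = diminished fifth.
The smallest is C♯3 to E♯3, a major third (4 semitones).

major third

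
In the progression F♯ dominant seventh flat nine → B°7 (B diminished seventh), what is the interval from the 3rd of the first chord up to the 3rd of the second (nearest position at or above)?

F♯ dominant seventh flat nine has A♯ as its 3rd, and B°7 (B diminished seventh) has D as its 3rd.
From A♯ to D: 4 semitones over a fourth = diminished.

diminished 4th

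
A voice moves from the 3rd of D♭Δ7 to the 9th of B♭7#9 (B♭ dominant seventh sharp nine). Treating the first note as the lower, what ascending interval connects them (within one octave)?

augmented fifth

The 3rd of D♭Δ7 is F; the 9th of B♭7#9 (B♭ dominant seventh sharp nine) is C♯.
F up to C♯ is 8 semitones, a half step wider than a perfect fifth, so the interval is augmented.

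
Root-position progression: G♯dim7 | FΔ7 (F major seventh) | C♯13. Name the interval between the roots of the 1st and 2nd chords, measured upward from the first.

diminished seventh

The roots are G♯ and F.
7 letter names make it a seventh; at 9 semitones (a whole step narrower than major) the quality is diminished.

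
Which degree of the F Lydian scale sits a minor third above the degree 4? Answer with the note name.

D

The scale is F G A B C D E.
The degree 4 is B; a minor third above that is D — scale degree 6.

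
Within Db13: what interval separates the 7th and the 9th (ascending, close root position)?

major 3rd

Db dominant thirteenth is spelled Db F Ab Cb Eb Bb.
7th = Cb; 9th = Eb.
Cb up to Eb spans 3 letter names and 4 semitones — a major third.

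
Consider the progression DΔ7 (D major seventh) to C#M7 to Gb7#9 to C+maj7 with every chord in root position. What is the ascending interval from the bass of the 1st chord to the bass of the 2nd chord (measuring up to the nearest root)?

The roots are D and C#.
D up to C# spans 7 letter names and 11 semitones — a major seventh.

M7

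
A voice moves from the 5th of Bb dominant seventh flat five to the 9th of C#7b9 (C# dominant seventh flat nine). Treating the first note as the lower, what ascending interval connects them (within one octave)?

Bb dominant seventh flat five has Fb as its 5th, and C#7b9 (C# dominant seventh flat nine) has D as its 9th.
From Fb to D: 10 semitones over a sixth = augmented.

augmented 6th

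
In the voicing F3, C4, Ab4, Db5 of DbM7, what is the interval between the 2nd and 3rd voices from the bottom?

Those voices are C4 and Ab4.
From C to Ab: 8 semitones over a sixth = minor.

minor sixth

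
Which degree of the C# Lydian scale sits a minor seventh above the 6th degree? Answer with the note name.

G#

The scale is C# D# E# F## G# A# B#.
The 6th degree is A#; a minor seventh above that is G# — scale degree 5.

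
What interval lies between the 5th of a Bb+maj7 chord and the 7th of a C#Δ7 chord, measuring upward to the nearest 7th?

A4

Bb+maj7 has F# as its 5th, and C#Δ7 has B# as its 7th.
4 letter names make it a fourth; at 6 semitones (a half step wider than perfect) the quality is augmented.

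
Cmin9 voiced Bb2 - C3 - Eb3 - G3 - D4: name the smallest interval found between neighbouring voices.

major 2nd

Adjacent intervals: Bb2→C3 = major second; C3→Eb3 = minor third; Eb3→G3 = major third; G3→D4 = perfect fifth.
The smallest is Bb2 to C3, a major second (2 semitones).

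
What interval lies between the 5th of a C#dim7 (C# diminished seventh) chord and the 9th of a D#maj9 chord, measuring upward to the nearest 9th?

augmented sixth

The 5th of C#dim7 (C# diminished seventh) is G; the 9th of D#maj9 is E#.
6 letter names make it a sixth; at 10 semitones (a half step wider than major) the quality is augmented.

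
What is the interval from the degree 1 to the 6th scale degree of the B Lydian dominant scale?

M6

The scale runs B C# D# E# F# G# A.
The degree 1 is B and the 6th scale degree is G#.
Counting 6 letters and 9 half steps from B gives a major sixth.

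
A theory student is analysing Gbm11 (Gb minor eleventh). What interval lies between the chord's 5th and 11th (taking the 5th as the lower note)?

minor seventh

Spelling the chord: Gb–Bbb–Db–Fb–Ab–Cb.
So we need the interval from Db up to Cb.
Db up to Cb is 10 semitones, a half step narrower than a major seventh, so the interval is minor.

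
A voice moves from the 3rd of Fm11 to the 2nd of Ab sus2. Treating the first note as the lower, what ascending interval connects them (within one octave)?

The 3rd of Fm11 is Ab; the 2nd of Ab sus2 is Bb.
Ab up to Bb spans 2 letter names and 2 semitones — a major second.

major second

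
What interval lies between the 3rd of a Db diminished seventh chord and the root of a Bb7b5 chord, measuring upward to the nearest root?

The 3rd of Db diminished seventh is Fb; the root of Bb7b5 is Bb.
From Fb to Bb: 6 semitones over a fourth = augmented.

augmented fourth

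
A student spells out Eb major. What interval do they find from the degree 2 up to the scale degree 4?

The scale runs Eb F G Ab Bb C D.
Degree 2 = F; degree 4 = Ab.
3 letter names make it a third; at 3 semitones (a half step narrower than major) the quality is minor.

minor third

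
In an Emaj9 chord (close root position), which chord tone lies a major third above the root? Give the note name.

Spelling the chord: E, G#, B, D#, F#.
The root is E. A major third above E is G#.
G# is the chord's 3rd.

G#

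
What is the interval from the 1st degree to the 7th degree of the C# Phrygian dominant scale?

minor 7th

Spelling the C# Phrygian dominant scale: C# D E# F# G# A B.
That puts C# below B.
7 letter names make it a seventh; at 10 semitones (a half step narrower than major) the quality is minor.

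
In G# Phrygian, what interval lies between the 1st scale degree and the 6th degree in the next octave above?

Spelling G# Phrygian: G# A B C# D# E F#.
That puts G# below E.
From G# to E: 20 semitones over a thirteenth = minor.

minor thirteenth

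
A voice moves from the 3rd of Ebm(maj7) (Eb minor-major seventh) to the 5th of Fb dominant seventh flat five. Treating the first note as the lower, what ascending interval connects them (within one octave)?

Ebm(maj7) (Eb minor-major seventh) has Gb as its 3rd, and Fb dominant seventh flat five has Cbb as its 5th.
4 letter names make it a fourth; at 4 semitones (a half step narrower than perfect) the quality is diminished.

d4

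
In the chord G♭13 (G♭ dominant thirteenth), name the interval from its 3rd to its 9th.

Spelling the chord: G♭, B♭, D♭, F♭, A♭, E♭.
So we need the interval from B♭ up to A♭.
From B♭ to A♭: 10 semitones over a seventh = minor.

minor seventh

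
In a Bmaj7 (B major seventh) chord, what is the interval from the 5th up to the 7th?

major third

Bmaj7 is spelled B-D#-F#-A#.
The 5th is F# and the 7th is A#.
From F# to A# is 4 semitones, exactly the major third.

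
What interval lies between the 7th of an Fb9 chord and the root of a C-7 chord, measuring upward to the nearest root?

augmented sixth

The 7th of Fb9 is Ebb; the root of C-7 is C.
Ebb up to C is 10 semitones, a half step wider than a major sixth, so the interval is augmented.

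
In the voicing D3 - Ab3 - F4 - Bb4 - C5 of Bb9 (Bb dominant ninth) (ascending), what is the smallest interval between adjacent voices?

Adjacent intervals: D3→Ab3 = diminished fifth; Ab3→F4 = major sixth; F4→Bb4 = perfect fourth; Bb4→C5 = major second.
The smallest is Bb4 to C5, a major second (2 semitones).

major 2nd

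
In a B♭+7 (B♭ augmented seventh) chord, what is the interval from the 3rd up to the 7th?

B♭+7 (B♭ augmented seventh) is spelled B♭-D-F♯-A♭.
That puts D below A♭.
D up to A♭ is 6 semitones, a half step narrower than a perfect fifth, so the interval is diminished.

diminished fifth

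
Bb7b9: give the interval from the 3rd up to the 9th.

d7

The chord tones of Bb7b9 are Bb-D-F-Ab-Cb.
So we need the interval from D up to Cb.
D up to Cb is 9 semitones, a whole step narrower than a major seventh, so the interval is diminished.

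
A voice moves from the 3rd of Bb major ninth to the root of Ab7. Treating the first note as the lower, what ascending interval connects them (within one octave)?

d5

Bb major ninth has D as its 3rd, and Ab7 has Ab as its root.
From D to Ab: 6 semitones over a fifth = diminished.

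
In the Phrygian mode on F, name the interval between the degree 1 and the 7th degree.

minor seventh

Spelling the Phrygian mode on F: F Gb Ab Bb C Db Eb.
Degree 1 = F; 7th scale degree = Eb.
F up to Eb is 10 semitones, a half step narrower than a major seventh, so the interval is minor.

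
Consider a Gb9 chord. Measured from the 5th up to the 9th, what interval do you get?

Spelling the chord: Gb-Bb-Db-Fb-Ab.
The 5th is Db and the 9th is Ab.
Db up to Ab spans 5 letter names and 7 semitones — a perfect fifth.

P5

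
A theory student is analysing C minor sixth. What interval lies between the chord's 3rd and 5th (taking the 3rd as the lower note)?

Cm6: C–Eb–G–A.
So we need the interval from Eb up to G.
Counting 3 letters and 4 half steps from Eb gives a major third.

major third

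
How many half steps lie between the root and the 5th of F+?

8

Spelling the chord: F A C#.
F to C# is an augmented fifth: 8 semitones.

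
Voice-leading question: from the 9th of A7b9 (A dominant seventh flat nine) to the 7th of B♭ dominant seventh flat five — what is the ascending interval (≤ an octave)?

minor 7th

The 9th of A7b9 (A dominant seventh flat nine) is B♭; the 7th of B♭ dominant seventh flat five is A♭.
7 letter names make it a seventh; at 10 semitones (a half step narrower than major) the quality is minor.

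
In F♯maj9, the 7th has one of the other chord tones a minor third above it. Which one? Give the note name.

F♯maj9 (F♯ major ninth): F♯-A♯-C♯-E♯-G♯.
The 7th is E♯. A minor third above E♯ is G♯.
G♯ is the chord's 9th.

G#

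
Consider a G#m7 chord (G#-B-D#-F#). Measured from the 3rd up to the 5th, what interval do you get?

So we need the interval from B up to D#.
Counting 3 letters and 4 half steps from B gives a major third.

major 3rd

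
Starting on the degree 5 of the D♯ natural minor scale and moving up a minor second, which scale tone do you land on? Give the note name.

The scale is D♯ E♯ F♯ G♯ A♯ B C♯.
The degree 5 is A♯; a minor second above that is B — scale degree 6.

B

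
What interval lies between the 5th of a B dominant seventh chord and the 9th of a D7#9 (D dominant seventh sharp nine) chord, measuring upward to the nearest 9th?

major seventh

B dominant seventh has F♯ as its 5th, and D7#9 (D dominant seventh sharp nine) has E♯ as its 9th.
From F♯ to E♯ is 11 semitones, exactly the major seventh.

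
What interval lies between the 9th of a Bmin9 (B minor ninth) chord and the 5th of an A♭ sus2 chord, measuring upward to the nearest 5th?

Bmin9 (B minor ninth) has C♯ as its 9th, and A♭ sus2 has E♭ as its 5th.
3 letter names make it a third; at 2 semitones (a whole step narrower than major) the quality is diminished.

diminished third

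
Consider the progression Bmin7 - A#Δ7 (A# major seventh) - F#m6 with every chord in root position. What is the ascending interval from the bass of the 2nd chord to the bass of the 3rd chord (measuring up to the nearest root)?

minor 6th

The roots are A# and F#.
6 letter names make it a sixth; at 8 semitones (a half step narrower than major) the quality is minor.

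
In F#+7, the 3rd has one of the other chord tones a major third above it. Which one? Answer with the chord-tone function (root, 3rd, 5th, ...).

5th

Spelling the chord: F#, A#, C##, E.
The 3rd is A#. A major third above A# is C##.
C## is the chord's 5th.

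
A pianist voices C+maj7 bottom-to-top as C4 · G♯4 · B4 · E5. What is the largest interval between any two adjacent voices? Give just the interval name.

Adjacent intervals: C4→G♯4 = augmented fifth; G♯4→B4 = minor third; B4→E5 = perfect fourth.
The largest is C4 to G♯4, an augmented fifth (8 semitones).

augmented fifth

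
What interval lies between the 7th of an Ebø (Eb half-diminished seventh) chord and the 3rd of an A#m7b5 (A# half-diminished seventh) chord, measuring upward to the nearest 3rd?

The 7th of Ebø (Eb half-diminished seventh) is Db; the 3rd of A#m7b5 (A# half-diminished seventh) is C#.
Db up to C# is 12 semitones, a half step wider than a major seventh, so the interval is augmented.

augmented seventh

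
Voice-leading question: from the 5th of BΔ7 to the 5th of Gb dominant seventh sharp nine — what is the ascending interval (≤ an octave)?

diminished 6th

The 5th of BΔ7 is F#; the 5th of Gb dominant seventh sharp nine is Db.
6 letter names make it a sixth; at 7 semitones (a whole step narrower than major) the quality is diminished.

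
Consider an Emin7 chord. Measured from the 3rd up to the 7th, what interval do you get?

The chord tones of E minor seventh are E-G-B-D.
3rd = G; 7th = D.
G up to D spans 5 letter names and 7 semitones — a perfect fifth.

perfect 5th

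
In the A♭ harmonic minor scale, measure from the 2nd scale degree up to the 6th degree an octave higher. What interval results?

diminished twelfth

A♭ harmonic minor: A♭ B♭ C♭ D♭ E♭ F♭ G.
That puts B♭ below F♭.
From B♭ to F♭: 18 semitones over a twelfth = diminished.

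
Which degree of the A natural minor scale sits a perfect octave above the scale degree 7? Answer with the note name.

G

The scale is A B C D E F G.
The scale degree 7 is G; a perfect octave above that is G — scale degree 7.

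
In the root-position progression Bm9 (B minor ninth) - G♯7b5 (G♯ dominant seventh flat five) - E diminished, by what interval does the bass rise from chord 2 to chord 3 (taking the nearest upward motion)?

The roots are G♯ and E.
6 letter names make it a sixth; at 8 semitones (a half step narrower than major) the quality is minor.

m6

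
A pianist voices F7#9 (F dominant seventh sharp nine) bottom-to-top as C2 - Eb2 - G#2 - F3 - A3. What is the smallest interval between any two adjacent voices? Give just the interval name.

Adjacent intervals: C2→Eb2 = minor third; Eb2→G#2 = augmented third; G#2→F3 = diminished seventh; F3→A3 = major third.
The smallest is C2 to Eb2, a minor third (3 semitones).

minor 3rd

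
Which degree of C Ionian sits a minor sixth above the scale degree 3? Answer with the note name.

The scale is C D E F G A B.
The scale degree 3 is E; a minor sixth above that is C — scale degree 1.

C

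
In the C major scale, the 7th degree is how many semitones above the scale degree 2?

The scale is C D E F G A B.
D up to B is a major sixth — 9 semitones.

9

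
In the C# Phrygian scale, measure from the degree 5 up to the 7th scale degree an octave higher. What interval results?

minor tenth

The scale runs C# D E F# G# A B.
So we need the interval from G# up to B.
10 letter names make it a tenth; at 15 semitones (a half step narrower than major) the quality is minor.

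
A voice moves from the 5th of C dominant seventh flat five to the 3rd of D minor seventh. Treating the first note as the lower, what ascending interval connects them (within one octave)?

major seventh

The 5th of C dominant seventh flat five is G♭; the 3rd of D minor seventh is F.
G♭ up to F spans 7 letter names and 11 semitones — a major seventh.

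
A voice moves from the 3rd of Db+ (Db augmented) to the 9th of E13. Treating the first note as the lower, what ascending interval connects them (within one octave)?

A1

The 3rd of Db+ (Db augmented) is F; the 9th of E13 is F#.
1 letter names make it a unison; at 1 semitone (a half step wider than perfect) the quality is augmented.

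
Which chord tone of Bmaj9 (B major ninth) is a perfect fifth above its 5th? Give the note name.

The chord tones of Bmaj9 (B major ninth) are B, D#, F#, A#, C#.
The 5th is F#. A perfect fifth above F# is C#.
C# is the chord's 9th.

C#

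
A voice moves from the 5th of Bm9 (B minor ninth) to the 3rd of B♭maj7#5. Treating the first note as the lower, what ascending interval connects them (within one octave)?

The 5th of Bm9 (B minor ninth) is F♯; the 3rd of B♭maj7#5 is D.
F♯ up to D is 8 semitones, a half step narrower than a major sixth, so the interval is minor.

minor sixth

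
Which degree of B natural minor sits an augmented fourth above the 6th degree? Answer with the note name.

C#

The scale is B C# D E F# G A.
The 6th degree is G; an augmented fourth above that is C# — scale degree 2.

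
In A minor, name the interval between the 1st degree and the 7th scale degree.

A natural minor: A B C D E F G.
1st degree = A; scale degree 7 = G.
A up to G is 10 semitones, a half step narrower than a major seventh, so the interval is minor.

minor 7th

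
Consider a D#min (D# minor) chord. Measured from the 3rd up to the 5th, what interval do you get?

D#m (D# minor): D#, F#, A#.
The 3rd is F# and the 5th is A#.
From F# to A# is 4 semitones, exactly the major third.

M3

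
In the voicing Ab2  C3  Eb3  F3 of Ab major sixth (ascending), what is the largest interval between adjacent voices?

major third

Adjacent intervals: Ab2→C3 = major third; C3→Eb3 = minor third; Eb3→F3 = major second.
The largest is Ab2 to C3, a major third (4 semitones).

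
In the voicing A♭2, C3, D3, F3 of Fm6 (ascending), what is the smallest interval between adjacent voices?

Adjacent intervals: A♭2→C3 = major third; C3→D3 = major second; D3→F3 = minor third.
The smallest is C3 to D3, a major second (2 semitones).

major 2nd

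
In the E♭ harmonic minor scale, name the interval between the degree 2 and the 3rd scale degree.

minor second

E♭ harmonic minor: E♭ F G♭ A♭ B♭ C♭ D.
That puts F below G♭.
F up to G♭ is 1 semitone, a half step narrower than a major second, so the interval is minor.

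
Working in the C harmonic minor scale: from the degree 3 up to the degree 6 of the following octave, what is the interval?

perfect eleventh

The scale runs C D Eb F G Ab B.
Degree 3 = Eb; scale degree 6 (up an octave) = Ab.
Counting 11 letters and 17 half steps from Eb gives a perfect eleventh.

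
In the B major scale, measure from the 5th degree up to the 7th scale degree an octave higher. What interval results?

M10

Spelling the B major scale: B C# D# E F# G# A#.
That puts F# below A#.
From F# to A# is 16 semitones, exactly the major tenth.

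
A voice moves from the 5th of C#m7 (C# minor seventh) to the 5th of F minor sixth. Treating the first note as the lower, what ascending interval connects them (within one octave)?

C#m7 (C# minor seventh) has G# as its 5th, and F minor sixth has C as its 5th.
G# up to C is 4 semitones, a half step narrower than a perfect fourth, so the interval is diminished.

diminished 4th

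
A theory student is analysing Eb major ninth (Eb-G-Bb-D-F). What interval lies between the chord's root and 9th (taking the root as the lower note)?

The root is Eb and the 9th is F.
Eb up to F spans 9 letter names and 14 semitones — a major ninth.

M9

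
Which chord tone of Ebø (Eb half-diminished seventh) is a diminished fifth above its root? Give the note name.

Eb half-diminished seventh: Eb-Gb-Bbb-Db.
The root is Eb. A diminished fifth above Eb is Bbb.
Bbb is the chord's 5th.

Bbb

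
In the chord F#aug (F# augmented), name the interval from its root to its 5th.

augmented 5th

F# augmented: F#–A#–C##.
So we need the interval from F# up to C##.
From F# to C##: 8 semitones over a fifth = augmented.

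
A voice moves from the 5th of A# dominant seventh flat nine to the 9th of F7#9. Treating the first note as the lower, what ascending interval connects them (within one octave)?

minor third

The 5th of A# dominant seventh flat nine is E#; the 9th of F7#9 is G#.
E# up to G# is 3 semitones, a half step narrower than a major third, so the interval is minor.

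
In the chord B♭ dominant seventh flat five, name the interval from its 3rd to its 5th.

diminished third

B♭ dominant seventh flat five is spelled B♭, D, F♭, A♭.
That puts D below F♭.
From D to F♭: 2 semitones over a third = diminished.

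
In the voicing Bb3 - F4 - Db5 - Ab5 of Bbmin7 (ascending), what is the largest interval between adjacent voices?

Adjacent intervals: Bb3→F4 = perfect fifth; F4→Db5 = minor sixth; Db5→Ab5 = perfect fifth.
The largest is F4 to Db5, a minor sixth (8 semitones).

minor sixth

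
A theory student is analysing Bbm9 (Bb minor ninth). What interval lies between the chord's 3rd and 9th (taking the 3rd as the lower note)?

Bbmin9 (Bb minor ninth) is spelled Bb, Db, F, Ab, C.
That puts Db below C.
Counting 7 letters and 11 half steps from Db gives a major seventh.

major 7th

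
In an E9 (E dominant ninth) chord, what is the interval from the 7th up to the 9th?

Spelling the chord: E–G#–B–D–F#.
7th = D; 9th = F#.
D up to F# spans 3 letter names and 4 semitones — a major third.

major third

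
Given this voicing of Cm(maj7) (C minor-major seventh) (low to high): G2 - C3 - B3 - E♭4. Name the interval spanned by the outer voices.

m13

The outer voices are G2 and E♭4.
G up to E♭ is 20 semitones, a half step narrower than a major thirteenth, so the interval is minor.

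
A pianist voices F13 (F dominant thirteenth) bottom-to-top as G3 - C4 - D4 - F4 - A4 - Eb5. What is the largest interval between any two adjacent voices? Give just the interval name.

Adjacent intervals: G3→C4 = perfect fourth; C4→D4 = major second; D4→F4 = minor third; F4→A4 = major third; A4→Eb5 = diminished fifth.
The largest is A4 to Eb5, a diminished fifth (6 semitones).

diminished fifth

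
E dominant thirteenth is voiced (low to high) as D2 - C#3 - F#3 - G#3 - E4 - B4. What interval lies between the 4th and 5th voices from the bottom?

Those voices are G#3 and E4.
6 letter names make it a sixth; at 8 semitones (a half step narrower than major) the quality is minor.

minor sixth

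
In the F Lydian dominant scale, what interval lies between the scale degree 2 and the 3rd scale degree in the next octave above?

major 9th

The scale runs F G A B C D Eb.
So we need the interval from G up to A.
Counting 9 letters and 14 half steps from G gives a major ninth.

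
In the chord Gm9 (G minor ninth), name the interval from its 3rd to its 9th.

major 7th

G minor ninth is spelled G–Bb–D–F–A.
So we need the interval from Bb up to A.
From Bb to A is 11 semitones, exactly the major seventh.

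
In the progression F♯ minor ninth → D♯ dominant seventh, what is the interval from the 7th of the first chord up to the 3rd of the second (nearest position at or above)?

F♯ minor ninth has E as its 7th, and D♯ dominant seventh has F𝄪 as its 3rd.
2 letter names make it a second; at 3 semitones (a half step wider than major) the quality is augmented.

augmented second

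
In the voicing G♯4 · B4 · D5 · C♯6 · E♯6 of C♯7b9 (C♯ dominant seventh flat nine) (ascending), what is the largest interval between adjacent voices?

Adjacent intervals: G♯4→B4 = minor third; B4→D5 = minor third; D5→C♯6 = major seventh; C♯6→E♯6 = major third.
The largest is D5 to C♯6, a major seventh (11 semitones).

major 7th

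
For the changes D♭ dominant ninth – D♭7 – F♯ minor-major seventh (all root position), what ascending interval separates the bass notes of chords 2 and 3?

A3

The roots are D♭ and F♯.
From D♭ to F♯: 5 semitones over a third = augmented.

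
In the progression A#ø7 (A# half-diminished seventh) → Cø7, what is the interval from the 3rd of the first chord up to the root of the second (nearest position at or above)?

A#ø7 (A# half-diminished seventh) has C# as its 3rd, and Cø7 has C as its root.
8 letter names make it an octave; at 11 semitones (a half step narrower than perfect) the quality is diminished.

diminished octave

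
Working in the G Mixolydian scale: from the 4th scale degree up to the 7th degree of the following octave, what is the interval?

G mixolydian: G A B C D E F.
4th scale degree = C; 7th degree (up an octave) = F.
From C to F is 17 semitones, exactly the perfect eleventh.

perfect eleventh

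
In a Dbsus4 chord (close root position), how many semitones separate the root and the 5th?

Db sus4 is spelled Db Gb Ab.
Db to Ab is a perfect fifth: 7 semitones.

7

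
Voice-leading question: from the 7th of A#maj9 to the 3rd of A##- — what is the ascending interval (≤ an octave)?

The 7th of A#maj9 is G##; the 3rd of A##- is C##.
From G## to C## is 5 semitones, exactly the perfect fourth.

P4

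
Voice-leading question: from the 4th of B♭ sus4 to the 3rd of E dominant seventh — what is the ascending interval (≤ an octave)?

A3

The 4th of B♭ sus4 is E♭; the 3rd of E dominant seventh is G♯.
E♭ up to G♯ is 5 semitones, a half step wider than a major third, so the interval is augmented.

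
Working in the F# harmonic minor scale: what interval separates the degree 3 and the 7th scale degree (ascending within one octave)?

augmented 5th

F# harmonic minor: F# G# A B C# D E#.
Degree 3 = A; scale degree 7 = E#.
From A to E#: 8 semitones over a fifth = augmented.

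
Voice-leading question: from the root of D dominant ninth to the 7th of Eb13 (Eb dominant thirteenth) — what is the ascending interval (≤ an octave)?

D dominant ninth has D as its root, and Eb13 (Eb dominant thirteenth) has Db as its 7th.
8 letter names make it an octave; at 11 semitones (a half step narrower than perfect) the quality is diminished.

d8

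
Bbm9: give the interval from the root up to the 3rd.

The chord tones of Bbm9 (Bb minor ninth) are Bb-Db-F-Ab-C.
So we need the interval from Bb up to Db.
Bb up to Db is 3 semitones, a half step narrower than a major third, so the interval is minor.

minor third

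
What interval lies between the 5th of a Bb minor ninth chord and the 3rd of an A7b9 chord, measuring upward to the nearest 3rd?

Bb minor ninth has F as its 5th, and A7b9 has C# as its 3rd.
F up to C# is 8 semitones, a half step wider than a perfect fifth, so the interval is augmented.

augmented 5th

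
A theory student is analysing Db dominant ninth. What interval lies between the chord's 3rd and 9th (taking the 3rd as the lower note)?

minor seventh

Db9 (Db dominant ninth): Db–F–Ab–Cb–Eb.
3rd = F; 9th = Eb.
7 letter names make it a seventh; at 10 semitones (a half step narrower than major) the quality is minor.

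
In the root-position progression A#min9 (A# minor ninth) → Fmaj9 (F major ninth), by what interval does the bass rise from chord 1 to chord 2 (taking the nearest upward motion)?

The roots are A# and F.
A# up to F is 7 semitones, a whole step narrower than a major sixth, so the interval is diminished.

diminished sixth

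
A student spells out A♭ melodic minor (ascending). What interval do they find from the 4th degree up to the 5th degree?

The scale runs A♭ B♭ C♭ D♭ E♭ F G.
So we need the interval from D♭ up to E♭.
D♭ up to E♭ spans 2 letter names and 2 semitones — a major second.

major 2nd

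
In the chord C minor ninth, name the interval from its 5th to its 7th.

The chord tones of C minor ninth are C Eb G Bb D.
That puts G below Bb.
G up to Bb is 3 semitones, a half step narrower than a major third, so the interval is minor.

minor 3rd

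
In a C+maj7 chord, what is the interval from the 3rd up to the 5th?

Spelling the chord: C E G# B.
That puts E below G#.
From E to G# is 4 semitones, exactly the major third.

major third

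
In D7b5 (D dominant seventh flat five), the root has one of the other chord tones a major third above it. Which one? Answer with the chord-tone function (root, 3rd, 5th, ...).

D dominant seventh flat five: D–F#–Ab–C.
The root is D. A major third above D is F#.
F# is the chord's 3rd.

3rd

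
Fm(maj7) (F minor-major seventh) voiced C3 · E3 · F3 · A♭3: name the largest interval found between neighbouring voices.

Adjacent intervals: C3→E3 = major third; E3→F3 = minor second; F3→A♭3 = minor third.
The largest is C3 to E3, a major third (4 semitones).

major third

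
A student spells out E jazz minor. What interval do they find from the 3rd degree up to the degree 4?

The scale runs E F♯ G A B C♯ D♯.
That puts G below A.
G up to A spans 2 letter names and 2 semitones — a major second.

major second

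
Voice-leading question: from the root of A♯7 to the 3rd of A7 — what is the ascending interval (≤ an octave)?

A♯7 has A♯ as its root, and A7 has C♯ as its 3rd.
A♯ up to C♯ is 3 semitones, a half step narrower than a major third, so the interval is minor.

minor third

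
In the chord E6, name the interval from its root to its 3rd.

M3

E6: E, G#, B, C#.
The root is E and the 3rd is G#.
E up to G# spans 3 letter names and 4 semitones — a major third.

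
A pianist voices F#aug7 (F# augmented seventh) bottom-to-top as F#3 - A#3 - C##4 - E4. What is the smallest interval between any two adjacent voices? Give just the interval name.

diminished 3rd

Adjacent intervals: F#3→A#3 = major third; A#3→C##4 = major third; C##4→E4 = diminished third.
The smallest is C##4 to E4, a diminished third (2 semitones).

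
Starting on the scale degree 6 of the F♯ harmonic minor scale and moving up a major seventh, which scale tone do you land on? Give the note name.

The scale is F♯ G♯ A B C♯ D E♯.
The scale degree 6 is D; a major seventh above that is C♯ — scale degree 5.

C#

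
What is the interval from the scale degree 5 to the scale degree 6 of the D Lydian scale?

major second

The scale runs D E F# G# A B C#.
That puts A below B.
Counting 2 letters and 2 half steps from A gives a major second.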